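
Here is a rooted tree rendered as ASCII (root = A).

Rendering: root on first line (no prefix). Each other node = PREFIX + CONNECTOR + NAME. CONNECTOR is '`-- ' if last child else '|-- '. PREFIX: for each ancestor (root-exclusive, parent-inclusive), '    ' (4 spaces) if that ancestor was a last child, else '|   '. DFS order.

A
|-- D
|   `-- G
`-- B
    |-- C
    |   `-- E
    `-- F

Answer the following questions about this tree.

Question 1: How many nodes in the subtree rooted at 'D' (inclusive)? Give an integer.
Answer: 2

Derivation:
Subtree rooted at D contains: D, G
Count = 2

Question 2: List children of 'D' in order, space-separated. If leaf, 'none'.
Node D's children (from adjacency): G

Answer: G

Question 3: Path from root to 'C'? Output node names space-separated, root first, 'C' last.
Walk down from root: A -> B -> C

Answer: A B C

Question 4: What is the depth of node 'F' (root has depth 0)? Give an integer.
Path from root to F: A -> B -> F
Depth = number of edges = 2

Answer: 2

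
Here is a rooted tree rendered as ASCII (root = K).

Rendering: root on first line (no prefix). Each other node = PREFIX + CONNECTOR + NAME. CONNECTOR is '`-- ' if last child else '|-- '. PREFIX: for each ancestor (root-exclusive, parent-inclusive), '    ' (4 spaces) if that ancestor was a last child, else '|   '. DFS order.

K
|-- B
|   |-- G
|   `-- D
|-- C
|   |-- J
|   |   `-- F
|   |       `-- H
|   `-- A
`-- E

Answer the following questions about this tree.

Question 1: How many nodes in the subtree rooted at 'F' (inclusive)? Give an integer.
Subtree rooted at F contains: F, H
Count = 2

Answer: 2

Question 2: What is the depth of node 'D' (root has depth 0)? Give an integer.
Path from root to D: K -> B -> D
Depth = number of edges = 2

Answer: 2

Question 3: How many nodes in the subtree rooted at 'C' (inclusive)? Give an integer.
Answer: 5

Derivation:
Subtree rooted at C contains: A, C, F, H, J
Count = 5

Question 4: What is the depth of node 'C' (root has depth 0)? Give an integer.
Path from root to C: K -> C
Depth = number of edges = 1

Answer: 1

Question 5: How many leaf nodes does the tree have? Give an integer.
Answer: 5

Derivation:
Leaves (nodes with no children): A, D, E, G, H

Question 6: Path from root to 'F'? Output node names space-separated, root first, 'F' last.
Walk down from root: K -> C -> J -> F

Answer: K C J F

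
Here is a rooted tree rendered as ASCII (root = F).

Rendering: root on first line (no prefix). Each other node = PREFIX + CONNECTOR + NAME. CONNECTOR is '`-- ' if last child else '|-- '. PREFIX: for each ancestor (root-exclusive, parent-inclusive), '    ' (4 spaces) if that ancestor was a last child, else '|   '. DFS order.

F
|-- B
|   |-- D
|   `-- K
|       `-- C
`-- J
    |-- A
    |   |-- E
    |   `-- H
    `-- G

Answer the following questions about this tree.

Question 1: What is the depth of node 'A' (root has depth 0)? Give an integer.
Answer: 2

Derivation:
Path from root to A: F -> J -> A
Depth = number of edges = 2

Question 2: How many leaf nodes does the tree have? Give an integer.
Leaves (nodes with no children): C, D, E, G, H

Answer: 5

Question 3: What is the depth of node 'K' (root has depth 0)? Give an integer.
Answer: 2

Derivation:
Path from root to K: F -> B -> K
Depth = number of edges = 2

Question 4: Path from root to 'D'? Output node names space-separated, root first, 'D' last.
Answer: F B D

Derivation:
Walk down from root: F -> B -> D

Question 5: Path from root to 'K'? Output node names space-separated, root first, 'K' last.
Answer: F B K

Derivation:
Walk down from root: F -> B -> K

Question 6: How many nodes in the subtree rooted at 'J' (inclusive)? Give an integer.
Subtree rooted at J contains: A, E, G, H, J
Count = 5

Answer: 5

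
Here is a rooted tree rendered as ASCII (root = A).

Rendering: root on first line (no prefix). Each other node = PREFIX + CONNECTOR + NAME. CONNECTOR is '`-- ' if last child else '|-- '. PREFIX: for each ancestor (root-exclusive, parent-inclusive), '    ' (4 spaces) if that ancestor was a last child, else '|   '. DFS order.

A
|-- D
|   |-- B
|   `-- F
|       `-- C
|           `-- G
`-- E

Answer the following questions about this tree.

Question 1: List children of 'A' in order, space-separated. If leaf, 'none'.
Node A's children (from adjacency): D, E

Answer: D E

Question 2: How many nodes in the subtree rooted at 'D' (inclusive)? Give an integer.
Subtree rooted at D contains: B, C, D, F, G
Count = 5

Answer: 5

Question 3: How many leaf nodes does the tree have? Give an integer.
Answer: 3

Derivation:
Leaves (nodes with no children): B, E, G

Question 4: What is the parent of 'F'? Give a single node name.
Answer: D

Derivation:
Scan adjacency: F appears as child of D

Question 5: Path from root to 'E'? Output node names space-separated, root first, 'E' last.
Walk down from root: A -> E

Answer: A E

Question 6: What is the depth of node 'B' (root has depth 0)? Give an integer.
Answer: 2

Derivation:
Path from root to B: A -> D -> B
Depth = number of edges = 2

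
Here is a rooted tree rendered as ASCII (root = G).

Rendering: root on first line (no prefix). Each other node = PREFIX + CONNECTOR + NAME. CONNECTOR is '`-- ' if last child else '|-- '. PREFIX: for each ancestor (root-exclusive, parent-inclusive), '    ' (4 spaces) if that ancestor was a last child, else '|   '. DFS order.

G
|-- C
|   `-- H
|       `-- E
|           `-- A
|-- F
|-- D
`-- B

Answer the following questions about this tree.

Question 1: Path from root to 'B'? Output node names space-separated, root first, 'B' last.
Answer: G B

Derivation:
Walk down from root: G -> B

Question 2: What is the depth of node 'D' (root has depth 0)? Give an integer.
Answer: 1

Derivation:
Path from root to D: G -> D
Depth = number of edges = 1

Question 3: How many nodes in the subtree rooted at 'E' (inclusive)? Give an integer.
Subtree rooted at E contains: A, E
Count = 2

Answer: 2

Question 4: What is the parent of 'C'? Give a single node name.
Scan adjacency: C appears as child of G

Answer: G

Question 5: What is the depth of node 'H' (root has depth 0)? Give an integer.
Answer: 2

Derivation:
Path from root to H: G -> C -> H
Depth = number of edges = 2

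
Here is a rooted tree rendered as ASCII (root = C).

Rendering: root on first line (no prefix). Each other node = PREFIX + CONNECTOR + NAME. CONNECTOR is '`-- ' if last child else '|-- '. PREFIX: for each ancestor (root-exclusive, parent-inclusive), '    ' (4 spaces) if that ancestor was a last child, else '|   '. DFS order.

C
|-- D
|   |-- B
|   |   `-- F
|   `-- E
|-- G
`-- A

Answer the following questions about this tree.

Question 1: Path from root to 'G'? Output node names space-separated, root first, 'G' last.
Walk down from root: C -> G

Answer: C G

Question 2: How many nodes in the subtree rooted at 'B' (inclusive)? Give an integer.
Answer: 2

Derivation:
Subtree rooted at B contains: B, F
Count = 2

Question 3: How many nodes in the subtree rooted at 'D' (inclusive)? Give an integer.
Subtree rooted at D contains: B, D, E, F
Count = 4

Answer: 4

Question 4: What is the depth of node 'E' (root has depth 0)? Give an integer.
Path from root to E: C -> D -> E
Depth = number of edges = 2

Answer: 2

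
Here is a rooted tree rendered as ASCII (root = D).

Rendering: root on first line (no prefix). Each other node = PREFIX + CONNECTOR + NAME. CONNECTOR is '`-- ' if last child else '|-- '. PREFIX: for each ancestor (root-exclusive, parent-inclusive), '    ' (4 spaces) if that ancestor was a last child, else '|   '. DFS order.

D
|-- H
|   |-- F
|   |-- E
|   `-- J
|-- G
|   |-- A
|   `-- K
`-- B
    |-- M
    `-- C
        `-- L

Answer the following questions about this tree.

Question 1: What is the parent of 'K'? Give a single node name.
Scan adjacency: K appears as child of G

Answer: G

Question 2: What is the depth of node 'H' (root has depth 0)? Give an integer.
Answer: 1

Derivation:
Path from root to H: D -> H
Depth = number of edges = 1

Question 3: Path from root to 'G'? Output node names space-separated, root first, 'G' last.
Answer: D G

Derivation:
Walk down from root: D -> G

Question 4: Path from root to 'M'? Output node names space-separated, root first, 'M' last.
Walk down from root: D -> B -> M

Answer: D B M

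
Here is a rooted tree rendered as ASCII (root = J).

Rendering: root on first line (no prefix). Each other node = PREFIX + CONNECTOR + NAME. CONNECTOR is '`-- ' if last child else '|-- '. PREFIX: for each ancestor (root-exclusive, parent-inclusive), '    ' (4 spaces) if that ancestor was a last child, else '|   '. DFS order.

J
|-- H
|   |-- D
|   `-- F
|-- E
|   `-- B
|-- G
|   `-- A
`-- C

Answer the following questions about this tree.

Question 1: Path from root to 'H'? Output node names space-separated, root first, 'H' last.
Walk down from root: J -> H

Answer: J H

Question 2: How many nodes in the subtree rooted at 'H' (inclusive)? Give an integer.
Subtree rooted at H contains: D, F, H
Count = 3

Answer: 3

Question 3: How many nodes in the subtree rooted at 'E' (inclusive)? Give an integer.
Answer: 2

Derivation:
Subtree rooted at E contains: B, E
Count = 2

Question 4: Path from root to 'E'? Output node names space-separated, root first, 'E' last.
Answer: J E

Derivation:
Walk down from root: J -> E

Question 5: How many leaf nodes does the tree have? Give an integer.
Answer: 5

Derivation:
Leaves (nodes with no children): A, B, C, D, F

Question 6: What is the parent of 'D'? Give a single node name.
Answer: H

Derivation:
Scan adjacency: D appears as child of H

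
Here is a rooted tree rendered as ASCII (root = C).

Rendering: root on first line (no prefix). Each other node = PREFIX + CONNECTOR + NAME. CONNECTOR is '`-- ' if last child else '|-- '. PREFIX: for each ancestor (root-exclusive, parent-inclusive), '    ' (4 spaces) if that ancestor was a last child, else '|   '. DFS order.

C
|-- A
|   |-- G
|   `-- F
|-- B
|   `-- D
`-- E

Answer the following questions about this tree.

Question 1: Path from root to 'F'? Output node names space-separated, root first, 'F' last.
Walk down from root: C -> A -> F

Answer: C A F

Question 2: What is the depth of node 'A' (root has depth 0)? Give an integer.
Answer: 1

Derivation:
Path from root to A: C -> A
Depth = number of edges = 1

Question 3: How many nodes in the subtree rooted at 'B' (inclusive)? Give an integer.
Subtree rooted at B contains: B, D
Count = 2

Answer: 2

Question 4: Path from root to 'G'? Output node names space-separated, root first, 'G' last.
Answer: C A G

Derivation:
Walk down from root: C -> A -> G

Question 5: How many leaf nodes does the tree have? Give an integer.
Leaves (nodes with no children): D, E, F, G

Answer: 4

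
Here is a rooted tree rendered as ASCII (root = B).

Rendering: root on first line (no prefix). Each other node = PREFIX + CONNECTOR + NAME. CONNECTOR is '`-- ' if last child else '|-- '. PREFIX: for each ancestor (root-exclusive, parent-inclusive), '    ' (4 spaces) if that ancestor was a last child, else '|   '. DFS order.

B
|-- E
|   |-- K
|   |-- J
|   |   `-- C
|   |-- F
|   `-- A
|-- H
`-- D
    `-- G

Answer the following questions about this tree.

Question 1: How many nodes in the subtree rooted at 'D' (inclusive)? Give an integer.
Subtree rooted at D contains: D, G
Count = 2

Answer: 2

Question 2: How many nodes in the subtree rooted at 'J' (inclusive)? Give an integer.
Answer: 2

Derivation:
Subtree rooted at J contains: C, J
Count = 2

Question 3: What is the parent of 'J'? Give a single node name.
Answer: E

Derivation:
Scan adjacency: J appears as child of E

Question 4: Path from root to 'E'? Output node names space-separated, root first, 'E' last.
Answer: B E

Derivation:
Walk down from root: B -> E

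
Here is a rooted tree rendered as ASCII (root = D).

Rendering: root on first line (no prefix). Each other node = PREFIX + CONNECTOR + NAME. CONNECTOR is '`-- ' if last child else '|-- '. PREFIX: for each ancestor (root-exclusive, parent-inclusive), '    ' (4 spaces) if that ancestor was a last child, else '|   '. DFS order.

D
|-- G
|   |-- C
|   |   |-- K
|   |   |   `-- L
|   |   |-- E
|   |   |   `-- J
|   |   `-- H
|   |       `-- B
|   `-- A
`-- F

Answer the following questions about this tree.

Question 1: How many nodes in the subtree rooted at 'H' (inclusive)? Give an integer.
Subtree rooted at H contains: B, H
Count = 2

Answer: 2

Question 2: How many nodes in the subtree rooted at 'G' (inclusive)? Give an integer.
Subtree rooted at G contains: A, B, C, E, G, H, J, K, L
Count = 9

Answer: 9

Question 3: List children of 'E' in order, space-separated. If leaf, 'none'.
Node E's children (from adjacency): J

Answer: J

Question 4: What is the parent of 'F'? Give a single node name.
Answer: D

Derivation:
Scan adjacency: F appears as child of D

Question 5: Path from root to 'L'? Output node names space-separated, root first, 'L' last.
Answer: D G C K L

Derivation:
Walk down from root: D -> G -> C -> K -> L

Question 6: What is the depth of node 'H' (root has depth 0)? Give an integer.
Answer: 3

Derivation:
Path from root to H: D -> G -> C -> H
Depth = number of edges = 3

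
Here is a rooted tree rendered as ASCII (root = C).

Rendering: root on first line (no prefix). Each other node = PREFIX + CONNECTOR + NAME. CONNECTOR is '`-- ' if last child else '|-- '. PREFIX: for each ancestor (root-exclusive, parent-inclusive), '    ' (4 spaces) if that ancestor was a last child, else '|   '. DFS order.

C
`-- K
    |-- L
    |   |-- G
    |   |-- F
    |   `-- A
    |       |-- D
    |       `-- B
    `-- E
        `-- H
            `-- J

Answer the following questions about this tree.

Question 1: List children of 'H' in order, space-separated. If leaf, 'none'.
Node H's children (from adjacency): J

Answer: J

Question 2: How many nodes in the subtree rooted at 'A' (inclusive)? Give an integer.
Answer: 3

Derivation:
Subtree rooted at A contains: A, B, D
Count = 3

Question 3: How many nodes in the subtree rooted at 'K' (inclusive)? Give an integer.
Subtree rooted at K contains: A, B, D, E, F, G, H, J, K, L
Count = 10

Answer: 10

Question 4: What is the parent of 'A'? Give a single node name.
Scan adjacency: A appears as child of L

Answer: L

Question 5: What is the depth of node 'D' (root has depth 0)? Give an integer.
Path from root to D: C -> K -> L -> A -> D
Depth = number of edges = 4

Answer: 4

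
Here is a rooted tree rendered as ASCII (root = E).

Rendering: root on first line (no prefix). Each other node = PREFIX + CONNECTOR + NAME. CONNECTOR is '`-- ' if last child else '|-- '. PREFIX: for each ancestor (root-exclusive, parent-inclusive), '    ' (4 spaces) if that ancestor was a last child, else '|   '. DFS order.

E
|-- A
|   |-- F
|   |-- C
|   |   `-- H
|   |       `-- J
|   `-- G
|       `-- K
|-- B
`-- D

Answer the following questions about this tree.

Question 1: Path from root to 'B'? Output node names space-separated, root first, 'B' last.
Walk down from root: E -> B

Answer: E B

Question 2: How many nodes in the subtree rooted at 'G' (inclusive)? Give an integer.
Subtree rooted at G contains: G, K
Count = 2

Answer: 2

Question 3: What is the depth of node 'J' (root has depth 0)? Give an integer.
Path from root to J: E -> A -> C -> H -> J
Depth = number of edges = 4

Answer: 4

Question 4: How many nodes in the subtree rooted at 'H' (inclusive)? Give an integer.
Subtree rooted at H contains: H, J
Count = 2

Answer: 2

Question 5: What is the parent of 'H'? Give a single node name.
Answer: C

Derivation:
Scan adjacency: H appears as child of C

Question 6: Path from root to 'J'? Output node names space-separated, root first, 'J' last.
Answer: E A C H J

Derivation:
Walk down from root: E -> A -> C -> H -> J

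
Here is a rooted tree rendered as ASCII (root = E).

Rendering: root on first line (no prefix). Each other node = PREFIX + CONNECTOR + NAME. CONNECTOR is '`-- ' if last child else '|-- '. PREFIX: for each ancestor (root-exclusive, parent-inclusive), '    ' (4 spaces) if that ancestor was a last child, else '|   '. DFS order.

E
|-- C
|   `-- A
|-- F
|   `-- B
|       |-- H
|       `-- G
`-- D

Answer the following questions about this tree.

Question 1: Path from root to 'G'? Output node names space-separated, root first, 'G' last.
Walk down from root: E -> F -> B -> G

Answer: E F B G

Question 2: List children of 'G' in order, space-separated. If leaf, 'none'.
Answer: none

Derivation:
Node G's children (from adjacency): (leaf)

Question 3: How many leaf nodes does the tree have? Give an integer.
Answer: 4

Derivation:
Leaves (nodes with no children): A, D, G, H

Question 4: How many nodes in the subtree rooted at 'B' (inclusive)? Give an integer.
Answer: 3

Derivation:
Subtree rooted at B contains: B, G, H
Count = 3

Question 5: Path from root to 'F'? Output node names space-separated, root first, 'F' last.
Answer: E F

Derivation:
Walk down from root: E -> F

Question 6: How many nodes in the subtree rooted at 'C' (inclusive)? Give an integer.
Subtree rooted at C contains: A, C
Count = 2

Answer: 2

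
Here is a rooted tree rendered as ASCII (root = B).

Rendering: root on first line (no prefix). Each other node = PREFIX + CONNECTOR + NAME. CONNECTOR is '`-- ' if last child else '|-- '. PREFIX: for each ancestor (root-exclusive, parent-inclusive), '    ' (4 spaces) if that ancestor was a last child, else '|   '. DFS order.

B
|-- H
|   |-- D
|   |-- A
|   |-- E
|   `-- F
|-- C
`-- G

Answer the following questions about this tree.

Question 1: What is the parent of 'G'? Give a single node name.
Answer: B

Derivation:
Scan adjacency: G appears as child of B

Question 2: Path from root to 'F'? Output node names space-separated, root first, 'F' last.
Answer: B H F

Derivation:
Walk down from root: B -> H -> F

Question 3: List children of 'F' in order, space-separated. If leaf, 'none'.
Answer: none

Derivation:
Node F's children (from adjacency): (leaf)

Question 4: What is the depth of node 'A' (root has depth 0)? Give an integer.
Answer: 2

Derivation:
Path from root to A: B -> H -> A
Depth = number of edges = 2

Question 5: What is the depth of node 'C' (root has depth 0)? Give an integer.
Answer: 1

Derivation:
Path from root to C: B -> C
Depth = number of edges = 1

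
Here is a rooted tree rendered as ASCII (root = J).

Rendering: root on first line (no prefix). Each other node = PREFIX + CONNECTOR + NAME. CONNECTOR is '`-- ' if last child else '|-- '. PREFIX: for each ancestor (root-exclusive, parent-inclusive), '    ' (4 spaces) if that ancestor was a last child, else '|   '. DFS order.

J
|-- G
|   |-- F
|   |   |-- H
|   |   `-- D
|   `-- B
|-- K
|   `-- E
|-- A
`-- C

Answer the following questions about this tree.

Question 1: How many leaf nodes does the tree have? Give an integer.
Answer: 6

Derivation:
Leaves (nodes with no children): A, B, C, D, E, H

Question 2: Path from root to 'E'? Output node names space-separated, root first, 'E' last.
Walk down from root: J -> K -> E

Answer: J K E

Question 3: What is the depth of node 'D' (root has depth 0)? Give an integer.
Path from root to D: J -> G -> F -> D
Depth = number of edges = 3

Answer: 3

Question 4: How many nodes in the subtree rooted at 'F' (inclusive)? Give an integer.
Subtree rooted at F contains: D, F, H
Count = 3

Answer: 3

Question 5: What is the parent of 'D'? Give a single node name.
Scan adjacency: D appears as child of F

Answer: F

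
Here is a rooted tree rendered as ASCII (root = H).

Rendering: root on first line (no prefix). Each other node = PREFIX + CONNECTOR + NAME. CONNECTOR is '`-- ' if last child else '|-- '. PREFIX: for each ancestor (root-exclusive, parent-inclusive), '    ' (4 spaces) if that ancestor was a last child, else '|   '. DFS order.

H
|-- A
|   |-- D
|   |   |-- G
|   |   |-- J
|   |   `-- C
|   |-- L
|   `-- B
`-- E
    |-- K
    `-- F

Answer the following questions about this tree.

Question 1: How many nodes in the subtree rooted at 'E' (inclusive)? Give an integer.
Subtree rooted at E contains: E, F, K
Count = 3

Answer: 3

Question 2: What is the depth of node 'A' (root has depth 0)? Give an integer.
Path from root to A: H -> A
Depth = number of edges = 1

Answer: 1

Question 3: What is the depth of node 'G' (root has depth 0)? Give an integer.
Path from root to G: H -> A -> D -> G
Depth = number of edges = 3

Answer: 3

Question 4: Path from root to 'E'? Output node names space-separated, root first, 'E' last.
Walk down from root: H -> E

Answer: H E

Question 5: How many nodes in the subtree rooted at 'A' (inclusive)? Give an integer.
Answer: 7

Derivation:
Subtree rooted at A contains: A, B, C, D, G, J, L
Count = 7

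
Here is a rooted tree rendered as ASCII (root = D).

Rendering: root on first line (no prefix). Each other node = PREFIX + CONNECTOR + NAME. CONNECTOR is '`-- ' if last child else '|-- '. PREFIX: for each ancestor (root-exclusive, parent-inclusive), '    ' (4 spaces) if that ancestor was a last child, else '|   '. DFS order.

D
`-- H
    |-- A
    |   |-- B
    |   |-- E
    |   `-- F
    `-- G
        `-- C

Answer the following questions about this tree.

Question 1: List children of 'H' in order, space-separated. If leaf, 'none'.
Node H's children (from adjacency): A, G

Answer: A G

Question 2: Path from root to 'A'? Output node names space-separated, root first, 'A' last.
Walk down from root: D -> H -> A

Answer: D H A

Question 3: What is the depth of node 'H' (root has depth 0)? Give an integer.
Path from root to H: D -> H
Depth = number of edges = 1

Answer: 1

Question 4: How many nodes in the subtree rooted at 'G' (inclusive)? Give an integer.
Subtree rooted at G contains: C, G
Count = 2

Answer: 2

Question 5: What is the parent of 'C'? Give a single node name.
Answer: G

Derivation:
Scan adjacency: C appears as child of G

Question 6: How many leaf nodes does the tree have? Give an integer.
Answer: 4

Derivation:
Leaves (nodes with no children): B, C, E, F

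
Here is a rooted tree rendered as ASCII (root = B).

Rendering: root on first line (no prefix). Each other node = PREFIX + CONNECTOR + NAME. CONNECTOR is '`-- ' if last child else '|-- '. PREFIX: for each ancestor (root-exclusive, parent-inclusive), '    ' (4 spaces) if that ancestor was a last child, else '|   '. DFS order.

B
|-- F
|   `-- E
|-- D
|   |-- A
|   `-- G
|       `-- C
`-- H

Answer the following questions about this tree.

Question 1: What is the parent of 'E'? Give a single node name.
Scan adjacency: E appears as child of F

Answer: F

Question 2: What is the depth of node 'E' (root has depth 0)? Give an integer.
Answer: 2

Derivation:
Path from root to E: B -> F -> E
Depth = number of edges = 2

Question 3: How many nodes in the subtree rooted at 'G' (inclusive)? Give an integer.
Answer: 2

Derivation:
Subtree rooted at G contains: C, G
Count = 2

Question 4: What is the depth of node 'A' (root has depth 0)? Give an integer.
Answer: 2

Derivation:
Path from root to A: B -> D -> A
Depth = number of edges = 2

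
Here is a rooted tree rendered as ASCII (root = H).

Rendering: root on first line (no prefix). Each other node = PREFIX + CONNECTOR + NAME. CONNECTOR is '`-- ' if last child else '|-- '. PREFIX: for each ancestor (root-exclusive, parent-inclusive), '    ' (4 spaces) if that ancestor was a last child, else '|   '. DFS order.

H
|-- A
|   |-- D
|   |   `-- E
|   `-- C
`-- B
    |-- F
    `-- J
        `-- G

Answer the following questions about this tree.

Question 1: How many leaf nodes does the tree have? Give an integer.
Answer: 4

Derivation:
Leaves (nodes with no children): C, E, F, G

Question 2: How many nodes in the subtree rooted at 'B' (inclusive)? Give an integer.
Answer: 4

Derivation:
Subtree rooted at B contains: B, F, G, J
Count = 4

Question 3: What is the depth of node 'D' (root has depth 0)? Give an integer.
Answer: 2

Derivation:
Path from root to D: H -> A -> D
Depth = number of edges = 2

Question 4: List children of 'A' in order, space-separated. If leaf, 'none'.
Answer: D C

Derivation:
Node A's children (from adjacency): D, C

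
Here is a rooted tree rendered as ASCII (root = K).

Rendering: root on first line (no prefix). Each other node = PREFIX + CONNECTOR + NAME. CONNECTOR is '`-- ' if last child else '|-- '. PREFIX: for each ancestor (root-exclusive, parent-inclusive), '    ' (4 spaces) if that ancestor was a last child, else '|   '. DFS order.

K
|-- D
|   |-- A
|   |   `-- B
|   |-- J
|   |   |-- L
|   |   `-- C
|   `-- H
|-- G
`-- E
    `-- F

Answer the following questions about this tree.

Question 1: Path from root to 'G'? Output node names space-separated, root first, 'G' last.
Walk down from root: K -> G

Answer: K G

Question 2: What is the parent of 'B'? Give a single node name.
Scan adjacency: B appears as child of A

Answer: A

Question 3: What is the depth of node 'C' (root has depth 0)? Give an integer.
Path from root to C: K -> D -> J -> C
Depth = number of edges = 3

Answer: 3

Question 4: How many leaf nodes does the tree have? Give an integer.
Leaves (nodes with no children): B, C, F, G, H, L

Answer: 6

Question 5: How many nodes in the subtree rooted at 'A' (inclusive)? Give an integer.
Subtree rooted at A contains: A, B
Count = 2

Answer: 2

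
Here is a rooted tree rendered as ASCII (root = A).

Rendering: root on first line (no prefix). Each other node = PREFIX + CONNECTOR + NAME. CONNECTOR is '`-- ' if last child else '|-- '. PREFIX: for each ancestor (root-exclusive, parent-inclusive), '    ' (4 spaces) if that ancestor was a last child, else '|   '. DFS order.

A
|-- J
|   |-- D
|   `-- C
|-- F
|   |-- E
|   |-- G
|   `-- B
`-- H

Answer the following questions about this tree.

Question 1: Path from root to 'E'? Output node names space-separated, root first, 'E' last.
Answer: A F E

Derivation:
Walk down from root: A -> F -> E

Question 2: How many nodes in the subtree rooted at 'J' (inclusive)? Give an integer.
Subtree rooted at J contains: C, D, J
Count = 3

Answer: 3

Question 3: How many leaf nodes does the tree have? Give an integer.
Answer: 6

Derivation:
Leaves (nodes with no children): B, C, D, E, G, H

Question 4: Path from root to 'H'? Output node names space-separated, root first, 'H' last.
Answer: A H

Derivation:
Walk down from root: A -> H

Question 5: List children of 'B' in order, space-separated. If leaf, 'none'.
Answer: none

Derivation:
Node B's children (from adjacency): (leaf)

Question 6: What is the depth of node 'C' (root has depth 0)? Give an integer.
Path from root to C: A -> J -> C
Depth = number of edges = 2

Answer: 2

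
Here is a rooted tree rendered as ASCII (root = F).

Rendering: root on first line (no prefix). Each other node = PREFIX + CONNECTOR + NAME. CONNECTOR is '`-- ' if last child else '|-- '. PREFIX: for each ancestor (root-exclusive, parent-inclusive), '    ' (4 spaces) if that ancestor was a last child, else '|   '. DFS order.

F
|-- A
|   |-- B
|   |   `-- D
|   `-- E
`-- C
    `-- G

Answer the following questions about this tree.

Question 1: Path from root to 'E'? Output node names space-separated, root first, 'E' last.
Answer: F A E

Derivation:
Walk down from root: F -> A -> E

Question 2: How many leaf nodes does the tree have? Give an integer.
Leaves (nodes with no children): D, E, G

Answer: 3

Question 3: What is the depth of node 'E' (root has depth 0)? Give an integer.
Answer: 2

Derivation:
Path from root to E: F -> A -> E
Depth = number of edges = 2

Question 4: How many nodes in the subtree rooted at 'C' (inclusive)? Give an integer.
Subtree rooted at C contains: C, G
Count = 2

Answer: 2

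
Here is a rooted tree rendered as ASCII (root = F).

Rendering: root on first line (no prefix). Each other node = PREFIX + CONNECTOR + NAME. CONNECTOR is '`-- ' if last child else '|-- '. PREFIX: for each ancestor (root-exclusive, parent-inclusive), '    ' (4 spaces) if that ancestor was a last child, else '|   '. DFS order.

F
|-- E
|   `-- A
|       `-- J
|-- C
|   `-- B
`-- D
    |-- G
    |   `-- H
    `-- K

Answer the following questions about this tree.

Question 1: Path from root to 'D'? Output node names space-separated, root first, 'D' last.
Walk down from root: F -> D

Answer: F D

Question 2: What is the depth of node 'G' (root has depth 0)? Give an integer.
Path from root to G: F -> D -> G
Depth = number of edges = 2

Answer: 2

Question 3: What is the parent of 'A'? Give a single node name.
Answer: E

Derivation:
Scan adjacency: A appears as child of E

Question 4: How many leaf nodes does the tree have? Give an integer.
Leaves (nodes with no children): B, H, J, K

Answer: 4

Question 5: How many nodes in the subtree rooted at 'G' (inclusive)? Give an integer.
Subtree rooted at G contains: G, H
Count = 2

Answer: 2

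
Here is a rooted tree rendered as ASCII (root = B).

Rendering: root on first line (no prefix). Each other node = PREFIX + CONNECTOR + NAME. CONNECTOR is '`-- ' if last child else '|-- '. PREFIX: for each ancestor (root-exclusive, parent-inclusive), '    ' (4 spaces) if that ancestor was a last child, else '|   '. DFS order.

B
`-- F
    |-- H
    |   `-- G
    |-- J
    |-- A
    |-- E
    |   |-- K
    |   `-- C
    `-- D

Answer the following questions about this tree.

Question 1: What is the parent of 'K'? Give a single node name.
Scan adjacency: K appears as child of E

Answer: E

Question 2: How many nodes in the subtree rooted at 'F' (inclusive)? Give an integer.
Answer: 9

Derivation:
Subtree rooted at F contains: A, C, D, E, F, G, H, J, K
Count = 9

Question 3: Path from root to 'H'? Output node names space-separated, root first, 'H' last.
Answer: B F H

Derivation:
Walk down from root: B -> F -> H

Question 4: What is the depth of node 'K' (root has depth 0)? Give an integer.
Path from root to K: B -> F -> E -> K
Depth = number of edges = 3

Answer: 3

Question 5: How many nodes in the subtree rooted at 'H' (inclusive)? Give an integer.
Subtree rooted at H contains: G, H
Count = 2

Answer: 2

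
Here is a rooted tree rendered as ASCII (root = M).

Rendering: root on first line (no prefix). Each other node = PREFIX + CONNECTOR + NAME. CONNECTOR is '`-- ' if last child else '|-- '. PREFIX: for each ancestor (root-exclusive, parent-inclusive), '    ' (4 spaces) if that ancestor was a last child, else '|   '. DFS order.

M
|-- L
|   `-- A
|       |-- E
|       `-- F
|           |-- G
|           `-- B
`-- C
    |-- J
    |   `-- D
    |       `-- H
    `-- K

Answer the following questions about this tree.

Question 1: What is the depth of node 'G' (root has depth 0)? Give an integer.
Path from root to G: M -> L -> A -> F -> G
Depth = number of edges = 4

Answer: 4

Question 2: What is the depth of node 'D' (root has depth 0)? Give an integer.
Path from root to D: M -> C -> J -> D
Depth = number of edges = 3

Answer: 3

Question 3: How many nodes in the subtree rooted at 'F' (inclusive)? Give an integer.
Subtree rooted at F contains: B, F, G
Count = 3

Answer: 3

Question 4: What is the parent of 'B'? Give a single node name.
Answer: F

Derivation:
Scan adjacency: B appears as child of F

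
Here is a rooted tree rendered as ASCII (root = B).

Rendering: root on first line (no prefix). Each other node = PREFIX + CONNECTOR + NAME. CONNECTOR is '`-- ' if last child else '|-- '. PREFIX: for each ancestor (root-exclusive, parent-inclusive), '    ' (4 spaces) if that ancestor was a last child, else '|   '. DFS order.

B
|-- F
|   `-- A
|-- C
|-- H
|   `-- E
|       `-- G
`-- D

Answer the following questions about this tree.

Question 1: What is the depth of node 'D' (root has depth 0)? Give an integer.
Path from root to D: B -> D
Depth = number of edges = 1

Answer: 1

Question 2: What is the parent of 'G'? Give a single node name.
Scan adjacency: G appears as child of E

Answer: E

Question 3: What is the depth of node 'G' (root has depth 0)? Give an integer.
Answer: 3

Derivation:
Path from root to G: B -> H -> E -> G
Depth = number of edges = 3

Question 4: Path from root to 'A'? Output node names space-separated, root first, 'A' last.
Answer: B F A

Derivation:
Walk down from root: B -> F -> A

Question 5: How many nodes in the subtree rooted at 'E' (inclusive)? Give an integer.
Answer: 2

Derivation:
Subtree rooted at E contains: E, G
Count = 2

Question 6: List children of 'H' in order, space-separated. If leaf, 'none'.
Answer: E

Derivation:
Node H's children (from adjacency): E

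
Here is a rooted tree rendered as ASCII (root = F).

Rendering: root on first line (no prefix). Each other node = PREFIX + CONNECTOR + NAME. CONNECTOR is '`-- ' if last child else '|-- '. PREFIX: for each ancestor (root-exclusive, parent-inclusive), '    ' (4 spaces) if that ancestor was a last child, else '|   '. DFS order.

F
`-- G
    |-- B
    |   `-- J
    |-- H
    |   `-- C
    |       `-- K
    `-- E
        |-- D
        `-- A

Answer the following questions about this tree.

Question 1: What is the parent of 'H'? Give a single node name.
Answer: G

Derivation:
Scan adjacency: H appears as child of G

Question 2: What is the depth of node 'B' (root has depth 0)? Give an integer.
Answer: 2

Derivation:
Path from root to B: F -> G -> B
Depth = number of edges = 2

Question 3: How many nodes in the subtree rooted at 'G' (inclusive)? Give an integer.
Answer: 9

Derivation:
Subtree rooted at G contains: A, B, C, D, E, G, H, J, K
Count = 9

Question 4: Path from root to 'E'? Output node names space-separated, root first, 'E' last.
Walk down from root: F -> G -> E

Answer: F G E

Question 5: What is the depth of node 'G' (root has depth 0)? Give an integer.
Path from root to G: F -> G
Depth = number of edges = 1

Answer: 1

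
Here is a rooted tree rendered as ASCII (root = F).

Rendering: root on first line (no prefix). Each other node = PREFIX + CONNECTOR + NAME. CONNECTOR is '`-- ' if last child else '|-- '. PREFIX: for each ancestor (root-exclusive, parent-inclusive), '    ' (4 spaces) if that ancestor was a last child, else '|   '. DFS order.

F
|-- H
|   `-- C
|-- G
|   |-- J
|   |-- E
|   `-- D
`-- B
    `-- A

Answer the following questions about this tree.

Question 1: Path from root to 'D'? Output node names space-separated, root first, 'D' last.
Answer: F G D

Derivation:
Walk down from root: F -> G -> D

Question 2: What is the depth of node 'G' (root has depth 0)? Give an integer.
Answer: 1

Derivation:
Path from root to G: F -> G
Depth = number of edges = 1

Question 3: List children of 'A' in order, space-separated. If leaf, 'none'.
Node A's children (from adjacency): (leaf)

Answer: none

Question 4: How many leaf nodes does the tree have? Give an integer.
Answer: 5

Derivation:
Leaves (nodes with no children): A, C, D, E, J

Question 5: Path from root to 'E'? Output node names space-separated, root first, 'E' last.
Answer: F G E

Derivation:
Walk down from root: F -> G -> E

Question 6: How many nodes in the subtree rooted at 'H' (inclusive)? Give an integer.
Answer: 2

Derivation:
Subtree rooted at H contains: C, H
Count = 2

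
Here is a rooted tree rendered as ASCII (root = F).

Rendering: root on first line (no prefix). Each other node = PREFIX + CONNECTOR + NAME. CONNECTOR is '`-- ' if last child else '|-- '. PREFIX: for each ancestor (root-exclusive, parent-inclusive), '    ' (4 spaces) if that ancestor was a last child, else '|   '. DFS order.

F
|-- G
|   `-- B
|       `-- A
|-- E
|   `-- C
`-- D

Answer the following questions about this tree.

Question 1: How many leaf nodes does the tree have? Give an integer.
Leaves (nodes with no children): A, C, D

Answer: 3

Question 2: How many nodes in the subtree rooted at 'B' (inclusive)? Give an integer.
Answer: 2

Derivation:
Subtree rooted at B contains: A, B
Count = 2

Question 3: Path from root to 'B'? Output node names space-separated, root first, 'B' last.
Answer: F G B

Derivation:
Walk down from root: F -> G -> B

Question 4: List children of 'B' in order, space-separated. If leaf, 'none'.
Node B's children (from adjacency): A

Answer: A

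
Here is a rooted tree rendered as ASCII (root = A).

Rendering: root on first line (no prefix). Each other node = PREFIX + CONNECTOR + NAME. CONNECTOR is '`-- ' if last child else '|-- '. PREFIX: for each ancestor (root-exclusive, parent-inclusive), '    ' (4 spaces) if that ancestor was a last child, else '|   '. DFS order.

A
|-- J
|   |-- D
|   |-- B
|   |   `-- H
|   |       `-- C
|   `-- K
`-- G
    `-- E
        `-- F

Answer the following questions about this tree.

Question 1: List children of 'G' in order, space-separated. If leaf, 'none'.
Node G's children (from adjacency): E

Answer: E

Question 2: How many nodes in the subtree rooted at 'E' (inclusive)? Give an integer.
Subtree rooted at E contains: E, F
Count = 2

Answer: 2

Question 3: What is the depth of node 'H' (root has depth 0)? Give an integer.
Path from root to H: A -> J -> B -> H
Depth = number of edges = 3

Answer: 3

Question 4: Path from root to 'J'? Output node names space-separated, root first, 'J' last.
Walk down from root: A -> J

Answer: A J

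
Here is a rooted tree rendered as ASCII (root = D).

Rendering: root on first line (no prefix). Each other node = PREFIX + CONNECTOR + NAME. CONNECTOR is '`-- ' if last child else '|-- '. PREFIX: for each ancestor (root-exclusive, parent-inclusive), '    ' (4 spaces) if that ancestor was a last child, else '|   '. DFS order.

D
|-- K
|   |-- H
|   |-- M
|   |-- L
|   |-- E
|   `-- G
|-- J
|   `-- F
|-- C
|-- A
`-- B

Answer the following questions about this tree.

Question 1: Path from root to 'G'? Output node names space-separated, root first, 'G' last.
Walk down from root: D -> K -> G

Answer: D K G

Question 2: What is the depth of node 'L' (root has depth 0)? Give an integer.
Answer: 2

Derivation:
Path from root to L: D -> K -> L
Depth = number of edges = 2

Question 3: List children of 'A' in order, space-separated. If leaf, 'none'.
Answer: none

Derivation:
Node A's children (from adjacency): (leaf)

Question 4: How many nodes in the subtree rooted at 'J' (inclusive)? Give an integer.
Answer: 2

Derivation:
Subtree rooted at J contains: F, J
Count = 2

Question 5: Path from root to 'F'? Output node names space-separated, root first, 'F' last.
Answer: D J F

Derivation:
Walk down from root: D -> J -> F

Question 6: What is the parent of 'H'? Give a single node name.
Scan adjacency: H appears as child of K

Answer: K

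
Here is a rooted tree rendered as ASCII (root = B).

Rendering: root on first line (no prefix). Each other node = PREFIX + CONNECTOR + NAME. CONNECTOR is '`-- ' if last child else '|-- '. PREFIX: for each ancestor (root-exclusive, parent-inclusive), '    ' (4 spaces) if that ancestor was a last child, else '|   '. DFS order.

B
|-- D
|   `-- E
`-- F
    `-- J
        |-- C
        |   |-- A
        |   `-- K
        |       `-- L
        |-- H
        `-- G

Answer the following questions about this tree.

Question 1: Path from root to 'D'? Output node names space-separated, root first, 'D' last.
Walk down from root: B -> D

Answer: B D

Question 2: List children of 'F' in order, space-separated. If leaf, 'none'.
Answer: J

Derivation:
Node F's children (from adjacency): J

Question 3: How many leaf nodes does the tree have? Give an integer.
Answer: 5

Derivation:
Leaves (nodes with no children): A, E, G, H, L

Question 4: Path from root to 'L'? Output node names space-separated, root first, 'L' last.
Answer: B F J C K L

Derivation:
Walk down from root: B -> F -> J -> C -> K -> L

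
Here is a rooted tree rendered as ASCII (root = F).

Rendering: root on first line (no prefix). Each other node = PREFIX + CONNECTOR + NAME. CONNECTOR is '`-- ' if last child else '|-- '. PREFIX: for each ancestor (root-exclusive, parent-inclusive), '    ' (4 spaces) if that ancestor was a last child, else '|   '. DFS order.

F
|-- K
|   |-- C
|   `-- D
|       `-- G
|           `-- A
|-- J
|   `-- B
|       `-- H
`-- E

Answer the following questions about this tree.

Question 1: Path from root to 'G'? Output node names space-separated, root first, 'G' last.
Walk down from root: F -> K -> D -> G

Answer: F K D G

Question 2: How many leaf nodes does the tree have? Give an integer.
Leaves (nodes with no children): A, C, E, H

Answer: 4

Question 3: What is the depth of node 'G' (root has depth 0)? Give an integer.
Answer: 3

Derivation:
Path from root to G: F -> K -> D -> G
Depth = number of edges = 3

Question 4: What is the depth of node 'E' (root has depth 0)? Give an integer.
Path from root to E: F -> E
Depth = number of edges = 1

Answer: 1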